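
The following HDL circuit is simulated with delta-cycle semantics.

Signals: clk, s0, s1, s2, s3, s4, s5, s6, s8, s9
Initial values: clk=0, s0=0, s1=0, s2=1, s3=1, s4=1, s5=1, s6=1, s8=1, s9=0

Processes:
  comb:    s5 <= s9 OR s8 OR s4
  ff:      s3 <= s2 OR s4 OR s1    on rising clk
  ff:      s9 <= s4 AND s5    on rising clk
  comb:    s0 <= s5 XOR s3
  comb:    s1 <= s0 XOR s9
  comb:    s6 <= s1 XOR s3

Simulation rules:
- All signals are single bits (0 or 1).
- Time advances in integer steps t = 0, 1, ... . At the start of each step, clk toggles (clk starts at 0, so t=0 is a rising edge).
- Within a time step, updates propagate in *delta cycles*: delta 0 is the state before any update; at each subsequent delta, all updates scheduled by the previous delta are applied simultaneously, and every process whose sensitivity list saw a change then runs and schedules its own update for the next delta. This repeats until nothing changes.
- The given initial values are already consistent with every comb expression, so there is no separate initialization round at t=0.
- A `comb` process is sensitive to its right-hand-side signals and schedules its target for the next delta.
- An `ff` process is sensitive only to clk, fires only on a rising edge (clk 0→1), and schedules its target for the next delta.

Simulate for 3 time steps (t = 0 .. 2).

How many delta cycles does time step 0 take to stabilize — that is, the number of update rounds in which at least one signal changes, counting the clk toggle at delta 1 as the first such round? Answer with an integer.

t=0 Δ0: clk=0 s9=0 s3=1 s6=1 s8=1 s0=0 s5=1 s4=1 s2=1 s1=0
  Δ1: clk:0→1
  Δ2: s9:0→1
  Δ3: s1:0→1
  Δ4: s6:1→0
  (4Δ to stable)
t=1 Δ0: clk=1 s9=1 s3=1 s6=0 s8=1 s0=0 s5=1 s4=1 s2=1 s1=1
  Δ1: clk:1→0
  (1Δ to stable)
t=2 Δ0: clk=0 s9=1 s3=1 s6=0 s8=1 s0=0 s5=1 s4=1 s2=1 s1=1
  Δ1: clk:0→1
  (1Δ to stable)

4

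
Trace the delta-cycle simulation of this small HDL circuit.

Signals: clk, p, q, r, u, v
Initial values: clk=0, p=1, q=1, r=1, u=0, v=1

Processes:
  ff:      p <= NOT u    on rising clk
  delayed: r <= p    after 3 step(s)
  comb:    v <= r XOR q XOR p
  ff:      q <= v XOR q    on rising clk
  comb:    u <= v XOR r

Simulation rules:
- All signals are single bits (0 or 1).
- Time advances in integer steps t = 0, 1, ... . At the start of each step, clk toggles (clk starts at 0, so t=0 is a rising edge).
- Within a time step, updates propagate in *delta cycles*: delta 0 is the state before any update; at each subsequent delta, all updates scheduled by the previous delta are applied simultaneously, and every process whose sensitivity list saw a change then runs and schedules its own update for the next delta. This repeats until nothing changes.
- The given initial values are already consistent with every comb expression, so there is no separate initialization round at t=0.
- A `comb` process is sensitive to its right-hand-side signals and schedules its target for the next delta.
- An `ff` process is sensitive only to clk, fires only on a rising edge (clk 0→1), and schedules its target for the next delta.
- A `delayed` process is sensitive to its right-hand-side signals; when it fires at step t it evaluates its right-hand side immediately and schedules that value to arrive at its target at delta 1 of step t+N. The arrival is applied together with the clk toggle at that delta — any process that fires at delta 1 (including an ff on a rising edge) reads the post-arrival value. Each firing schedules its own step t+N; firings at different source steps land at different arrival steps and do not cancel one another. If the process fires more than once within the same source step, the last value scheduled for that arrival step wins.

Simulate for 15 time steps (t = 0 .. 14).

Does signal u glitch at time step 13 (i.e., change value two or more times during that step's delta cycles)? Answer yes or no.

t0.Δ0 r=1 clk=0 u=0 p=1 q=1 v=1
t0.Δ1 r=1 clk=1 u=0 p=1 q=1 v=1
t0.Δ2 r=1 clk=1 u=0 p=1 q=0 v=1
t0.Δ3 r=1 clk=1 u=0 p=1 q=0 v=0
t0.Δ4 r=1 clk=1 u=1 p=1 q=0 v=0
t1.Δ0 r=1 clk=1 u=1 p=1 q=0 v=0
t1.Δ1 r=1 clk=0 u=1 p=1 q=0 v=0
t2.Δ0 r=1 clk=0 u=1 p=1 q=0 v=0
t2.Δ1 r=1 clk=1 u=1 p=1 q=0 v=0
t2.Δ2 r=1 clk=1 u=1 p=0 q=0 v=0
t2.Δ3 r=1 clk=1 u=1 p=0 q=0 v=1
t2.Δ4 r=1 clk=1 u=0 p=0 q=0 v=1
t3.Δ0 r=1 clk=1 u=0 p=0 q=0 v=1
t3.Δ1 r=1 clk=0 u=0 p=0 q=0 v=1
t4.Δ0 r=1 clk=0 u=0 p=0 q=0 v=1
t4.Δ1 r=1 clk=1 u=0 p=0 q=0 v=1
t4.Δ2 r=1 clk=1 u=0 p=1 q=1 v=1
t5.Δ0 r=1 clk=1 u=0 p=1 q=1 v=1
t5.Δ1 r=0 clk=0 u=0 p=1 q=1 v=1
t5.Δ2 r=0 clk=0 u=1 p=1 q=1 v=0
t5.Δ3 r=0 clk=0 u=0 p=1 q=1 v=0
t6.Δ0 r=0 clk=0 u=0 p=1 q=1 v=0
t6.Δ1 r=0 clk=1 u=0 p=1 q=1 v=0
t7.Δ0 r=0 clk=1 u=0 p=1 q=1 v=0
t7.Δ1 r=1 clk=0 u=0 p=1 q=1 v=0
t7.Δ2 r=1 clk=0 u=1 p=1 q=1 v=1
t7.Δ3 r=1 clk=0 u=0 p=1 q=1 v=1
t8.Δ0 r=1 clk=0 u=0 p=1 q=1 v=1
t8.Δ1 r=1 clk=1 u=0 p=1 q=1 v=1
t8.Δ2 r=1 clk=1 u=0 p=1 q=0 v=1
t8.Δ3 r=1 clk=1 u=0 p=1 q=0 v=0
t8.Δ4 r=1 clk=1 u=1 p=1 q=0 v=0
t9.Δ0 r=1 clk=1 u=1 p=1 q=0 v=0
t9.Δ1 r=1 clk=0 u=1 p=1 q=0 v=0
t10.Δ0 r=1 clk=0 u=1 p=1 q=0 v=0
t10.Δ1 r=1 clk=1 u=1 p=1 q=0 v=0
t10.Δ2 r=1 clk=1 u=1 p=0 q=0 v=0
t10.Δ3 r=1 clk=1 u=1 p=0 q=0 v=1
t10.Δ4 r=1 clk=1 u=0 p=0 q=0 v=1
t11.Δ0 r=1 clk=1 u=0 p=0 q=0 v=1
t11.Δ1 r=1 clk=0 u=0 p=0 q=0 v=1
t12.Δ0 r=1 clk=0 u=0 p=0 q=0 v=1
t12.Δ1 r=1 clk=1 u=0 p=0 q=0 v=1
t12.Δ2 r=1 clk=1 u=0 p=1 q=1 v=1
t13.Δ0 r=1 clk=1 u=0 p=1 q=1 v=1
t13.Δ1 r=0 clk=0 u=0 p=1 q=1 v=1
t13.Δ2 r=0 clk=0 u=1 p=1 q=1 v=0
t13.Δ3 r=0 clk=0 u=0 p=1 q=1 v=0
t14.Δ0 r=0 clk=0 u=0 p=1 q=1 v=0
t14.Δ1 r=0 clk=1 u=0 p=1 q=1 v=0

yes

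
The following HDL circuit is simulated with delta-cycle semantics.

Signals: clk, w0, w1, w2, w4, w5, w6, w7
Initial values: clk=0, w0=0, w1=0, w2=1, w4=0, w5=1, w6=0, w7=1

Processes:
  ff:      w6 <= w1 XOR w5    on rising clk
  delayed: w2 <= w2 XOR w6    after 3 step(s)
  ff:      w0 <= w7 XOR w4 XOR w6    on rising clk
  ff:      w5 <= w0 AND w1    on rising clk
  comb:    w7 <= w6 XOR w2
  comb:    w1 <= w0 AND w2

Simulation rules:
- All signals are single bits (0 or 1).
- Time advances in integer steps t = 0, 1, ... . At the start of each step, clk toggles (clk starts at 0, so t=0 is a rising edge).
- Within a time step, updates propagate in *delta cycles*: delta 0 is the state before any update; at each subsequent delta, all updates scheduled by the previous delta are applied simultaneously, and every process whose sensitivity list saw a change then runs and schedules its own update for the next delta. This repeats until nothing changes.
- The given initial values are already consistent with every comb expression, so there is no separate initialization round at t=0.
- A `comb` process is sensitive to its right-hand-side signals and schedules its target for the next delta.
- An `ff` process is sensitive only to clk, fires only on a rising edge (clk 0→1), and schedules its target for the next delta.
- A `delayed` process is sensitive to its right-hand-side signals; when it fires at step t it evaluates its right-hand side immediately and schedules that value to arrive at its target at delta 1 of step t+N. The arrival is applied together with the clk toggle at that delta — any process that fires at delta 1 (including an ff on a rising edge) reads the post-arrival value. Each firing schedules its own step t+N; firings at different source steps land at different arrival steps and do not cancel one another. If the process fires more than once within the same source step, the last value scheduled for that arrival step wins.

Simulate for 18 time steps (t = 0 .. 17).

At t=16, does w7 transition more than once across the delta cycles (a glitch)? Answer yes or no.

t0.Δ0 w1=0 w2=1 clk=0 w6=0 w7=1 w4=0 w5=1 w0=0
t0.Δ1 w1=0 w2=1 clk=1 w6=0 w7=1 w4=0 w5=1 w0=0
t0.Δ2 w1=0 w2=1 clk=1 w6=1 w7=1 w4=0 w5=0 w0=1
t0.Δ3 w1=1 w2=1 clk=1 w6=1 w7=0 w4=0 w5=0 w0=1
t1.Δ0 w1=1 w2=1 clk=1 w6=1 w7=0 w4=0 w5=0 w0=1
t1.Δ1 w1=1 w2=1 clk=0 w6=1 w7=0 w4=0 w5=0 w0=1
t2.Δ0 w1=1 w2=1 clk=0 w6=1 w7=0 w4=0 w5=0 w0=1
t2.Δ1 w1=1 w2=1 clk=1 w6=1 w7=0 w4=0 w5=0 w0=1
t2.Δ2 w1=1 w2=1 clk=1 w6=1 w7=0 w4=0 w5=1 w0=1
t3.Δ0 w1=1 w2=1 clk=1 w6=1 w7=0 w4=0 w5=1 w0=1
t3.Δ1 w1=1 w2=0 clk=0 w6=1 w7=0 w4=0 w5=1 w0=1
t3.Δ2 w1=0 w2=0 clk=0 w6=1 w7=1 w4=0 w5=1 w0=1
t4.Δ0 w1=0 w2=0 clk=0 w6=1 w7=1 w4=0 w5=1 w0=1
t4.Δ1 w1=0 w2=0 clk=1 w6=1 w7=1 w4=0 w5=1 w0=1
t4.Δ2 w1=0 w2=0 clk=1 w6=1 w7=1 w4=0 w5=0 w0=0
t5.Δ0 w1=0 w2=0 clk=1 w6=1 w7=1 w4=0 w5=0 w0=0
t5.Δ1 w1=0 w2=0 clk=0 w6=1 w7=1 w4=0 w5=0 w0=0
t6.Δ0 w1=0 w2=0 clk=0 w6=1 w7=1 w4=0 w5=0 w0=0
t6.Δ1 w1=0 w2=1 clk=1 w6=1 w7=1 w4=0 w5=0 w0=0
t6.Δ2 w1=0 w2=1 clk=1 w6=0 w7=0 w4=0 w5=0 w0=0
t6.Δ3 w1=0 w2=1 clk=1 w6=0 w7=1 w4=0 w5=0 w0=0
t7.Δ0 w1=0 w2=1 clk=1 w6=0 w7=1 w4=0 w5=0 w0=0
t7.Δ1 w1=0 w2=1 clk=0 w6=0 w7=1 w4=0 w5=0 w0=0
t8.Δ0 w1=0 w2=1 clk=0 w6=0 w7=1 w4=0 w5=0 w0=0
t8.Δ1 w1=0 w2=1 clk=1 w6=0 w7=1 w4=0 w5=0 w0=0
t8.Δ2 w1=0 w2=1 clk=1 w6=0 w7=1 w4=0 w5=0 w0=1
t8.Δ3 w1=1 w2=1 clk=1 w6=0 w7=1 w4=0 w5=0 w0=1
t9.Δ0 w1=1 w2=1 clk=1 w6=0 w7=1 w4=0 w5=0 w0=1
t9.Δ1 w1=1 w2=1 clk=0 w6=0 w7=1 w4=0 w5=0 w0=1
t10.Δ0 w1=1 w2=1 clk=0 w6=0 w7=1 w4=0 w5=0 w0=1
t10.Δ1 w1=1 w2=1 clk=1 w6=0 w7=1 w4=0 w5=0 w0=1
t10.Δ2 w1=1 w2=1 clk=1 w6=1 w7=1 w4=0 w5=1 w0=1
t10.Δ3 w1=1 w2=1 clk=1 w6=1 w7=0 w4=0 w5=1 w0=1
t11.Δ0 w1=1 w2=1 clk=1 w6=1 w7=0 w4=0 w5=1 w0=1
t11.Δ1 w1=1 w2=1 clk=0 w6=1 w7=0 w4=0 w5=1 w0=1
t12.Δ0 w1=1 w2=1 clk=0 w6=1 w7=0 w4=0 w5=1 w0=1
t12.Δ1 w1=1 w2=1 clk=1 w6=1 w7=0 w4=0 w5=1 w0=1
t12.Δ2 w1=1 w2=1 clk=1 w6=0 w7=0 w4=0 w5=1 w0=1
t12.Δ3 w1=1 w2=1 clk=1 w6=0 w7=1 w4=0 w5=1 w0=1
t13.Δ0 w1=1 w2=1 clk=1 w6=0 w7=1 w4=0 w5=1 w0=1
t13.Δ1 w1=1 w2=0 clk=0 w6=0 w7=1 w4=0 w5=1 w0=1
t13.Δ2 w1=0 w2=0 clk=0 w6=0 w7=0 w4=0 w5=1 w0=1
t14.Δ0 w1=0 w2=0 clk=0 w6=0 w7=0 w4=0 w5=1 w0=1
t14.Δ1 w1=0 w2=0 clk=1 w6=0 w7=0 w4=0 w5=1 w0=1
t14.Δ2 w1=0 w2=0 clk=1 w6=1 w7=0 w4=0 w5=0 w0=0
t14.Δ3 w1=0 w2=0 clk=1 w6=1 w7=1 w4=0 w5=0 w0=0
t15.Δ0 w1=0 w2=0 clk=1 w6=1 w7=1 w4=0 w5=0 w0=0
t15.Δ1 w1=0 w2=1 clk=0 w6=1 w7=1 w4=0 w5=0 w0=0
t15.Δ2 w1=0 w2=1 clk=0 w6=1 w7=0 w4=0 w5=0 w0=0
t16.Δ0 w1=0 w2=1 clk=0 w6=1 w7=0 w4=0 w5=0 w0=0
t16.Δ1 w1=0 w2=0 clk=1 w6=1 w7=0 w4=0 w5=0 w0=0
t16.Δ2 w1=0 w2=0 clk=1 w6=0 w7=1 w4=0 w5=0 w0=1
t16.Δ3 w1=0 w2=0 clk=1 w6=0 w7=0 w4=0 w5=0 w0=1
t17.Δ0 w1=0 w2=0 clk=1 w6=0 w7=0 w4=0 w5=0 w0=1
t17.Δ1 w1=0 w2=1 clk=0 w6=0 w7=0 w4=0 w5=0 w0=1
t17.Δ2 w1=1 w2=1 clk=0 w6=0 w7=1 w4=0 w5=0 w0=1

yes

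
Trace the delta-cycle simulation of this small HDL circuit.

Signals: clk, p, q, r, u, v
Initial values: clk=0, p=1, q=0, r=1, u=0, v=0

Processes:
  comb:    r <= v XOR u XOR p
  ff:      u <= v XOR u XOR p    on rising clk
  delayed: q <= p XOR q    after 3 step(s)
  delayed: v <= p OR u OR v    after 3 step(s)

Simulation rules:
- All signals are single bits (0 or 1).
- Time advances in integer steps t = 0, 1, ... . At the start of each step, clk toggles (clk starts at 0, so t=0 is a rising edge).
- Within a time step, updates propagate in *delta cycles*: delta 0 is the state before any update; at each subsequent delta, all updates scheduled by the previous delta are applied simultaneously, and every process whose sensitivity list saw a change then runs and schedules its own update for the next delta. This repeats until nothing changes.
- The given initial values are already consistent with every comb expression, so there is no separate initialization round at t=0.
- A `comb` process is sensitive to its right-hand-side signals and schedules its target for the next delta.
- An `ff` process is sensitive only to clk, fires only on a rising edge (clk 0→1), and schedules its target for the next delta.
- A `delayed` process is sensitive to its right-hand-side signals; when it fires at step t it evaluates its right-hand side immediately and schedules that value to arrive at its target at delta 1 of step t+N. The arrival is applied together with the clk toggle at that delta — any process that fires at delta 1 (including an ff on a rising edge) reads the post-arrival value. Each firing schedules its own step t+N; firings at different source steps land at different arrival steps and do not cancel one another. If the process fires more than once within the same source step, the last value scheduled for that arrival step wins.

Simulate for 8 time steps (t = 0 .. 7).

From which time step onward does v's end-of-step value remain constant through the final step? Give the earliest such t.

[bits: p,u,v,clk,q,r]
t=0: Δ0=100001 Δ1=100101 Δ2=110101 Δ3=110100 | 3Δ
t=1: Δ0=110100 Δ1=110000 | 1Δ
t=2: Δ0=110000 Δ1=110100 Δ2=100100 Δ3=100101 | 3Δ
t=3: Δ0=100101 Δ1=101001 Δ2=101000 | 2Δ
t=4: Δ0=101000 Δ1=101100 | 1Δ
t=5: Δ0=101100 Δ1=101000 | 1Δ
t=6: Δ0=101000 Δ1=101100 | 1Δ
t=7: Δ0=101100 Δ1=101000 | 1Δ

3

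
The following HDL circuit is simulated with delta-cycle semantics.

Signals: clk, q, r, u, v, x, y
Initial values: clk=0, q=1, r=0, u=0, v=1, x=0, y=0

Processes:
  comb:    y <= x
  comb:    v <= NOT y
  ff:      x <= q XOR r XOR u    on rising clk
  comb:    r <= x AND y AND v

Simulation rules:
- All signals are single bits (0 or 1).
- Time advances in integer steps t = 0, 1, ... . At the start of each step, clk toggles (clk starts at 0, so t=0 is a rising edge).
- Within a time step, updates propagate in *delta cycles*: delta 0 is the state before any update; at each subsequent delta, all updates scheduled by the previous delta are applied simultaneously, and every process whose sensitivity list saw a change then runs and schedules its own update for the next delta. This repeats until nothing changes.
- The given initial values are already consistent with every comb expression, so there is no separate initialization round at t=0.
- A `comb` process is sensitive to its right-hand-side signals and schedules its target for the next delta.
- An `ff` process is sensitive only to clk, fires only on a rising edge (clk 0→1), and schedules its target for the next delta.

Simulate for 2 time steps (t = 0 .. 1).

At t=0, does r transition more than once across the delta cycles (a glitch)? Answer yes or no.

yes

t0.Δ0 y=0 u=0 r=0 v=1 q=1 x=0 clk=0
t0.Δ1 y=0 u=0 r=0 v=1 q=1 x=0 clk=1
t0.Δ2 y=0 u=0 r=0 v=1 q=1 x=1 clk=1
t0.Δ3 y=1 u=0 r=0 v=1 q=1 x=1 clk=1
t0.Δ4 y=1 u=0 r=1 v=0 q=1 x=1 clk=1
t0.Δ5 y=1 u=0 r=0 v=0 q=1 x=1 clk=1
t1.Δ0 y=1 u=0 r=0 v=0 q=1 x=1 clk=1
t1.Δ1 y=1 u=0 r=0 v=0 q=1 x=1 clk=0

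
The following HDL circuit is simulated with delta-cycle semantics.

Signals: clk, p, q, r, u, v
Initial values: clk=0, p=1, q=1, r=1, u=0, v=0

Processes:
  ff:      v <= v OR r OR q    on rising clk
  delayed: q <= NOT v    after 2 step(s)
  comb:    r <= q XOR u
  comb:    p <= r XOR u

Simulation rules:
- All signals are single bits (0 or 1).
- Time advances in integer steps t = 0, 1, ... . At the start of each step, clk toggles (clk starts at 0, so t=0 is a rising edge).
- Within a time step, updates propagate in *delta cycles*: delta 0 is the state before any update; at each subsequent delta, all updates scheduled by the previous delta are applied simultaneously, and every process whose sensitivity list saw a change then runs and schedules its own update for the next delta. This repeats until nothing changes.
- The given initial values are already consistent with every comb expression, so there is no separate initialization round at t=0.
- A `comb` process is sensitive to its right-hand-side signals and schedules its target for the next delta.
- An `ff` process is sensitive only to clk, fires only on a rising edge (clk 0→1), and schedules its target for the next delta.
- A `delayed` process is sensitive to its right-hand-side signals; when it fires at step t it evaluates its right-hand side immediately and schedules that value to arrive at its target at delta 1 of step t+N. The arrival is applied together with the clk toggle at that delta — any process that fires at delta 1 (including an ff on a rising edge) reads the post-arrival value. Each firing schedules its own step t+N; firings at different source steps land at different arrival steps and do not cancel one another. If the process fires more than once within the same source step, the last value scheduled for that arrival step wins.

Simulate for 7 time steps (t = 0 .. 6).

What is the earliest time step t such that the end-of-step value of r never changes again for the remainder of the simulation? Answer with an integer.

[bits: p,clk,q,r,u,v]
t=0: Δ0=101100 Δ1=111100 Δ2=111101 | 2Δ
t=1: Δ0=111101 Δ1=101101 | 1Δ
t=2: Δ0=101101 Δ1=110101 Δ2=110001 Δ3=010001 | 3Δ
t=3: Δ0=010001 Δ1=000001 | 1Δ
t=4: Δ0=000001 Δ1=010001 | 1Δ
t=5: Δ0=010001 Δ1=000001 | 1Δ
t=6: Δ0=000001 Δ1=010001 | 1Δ

2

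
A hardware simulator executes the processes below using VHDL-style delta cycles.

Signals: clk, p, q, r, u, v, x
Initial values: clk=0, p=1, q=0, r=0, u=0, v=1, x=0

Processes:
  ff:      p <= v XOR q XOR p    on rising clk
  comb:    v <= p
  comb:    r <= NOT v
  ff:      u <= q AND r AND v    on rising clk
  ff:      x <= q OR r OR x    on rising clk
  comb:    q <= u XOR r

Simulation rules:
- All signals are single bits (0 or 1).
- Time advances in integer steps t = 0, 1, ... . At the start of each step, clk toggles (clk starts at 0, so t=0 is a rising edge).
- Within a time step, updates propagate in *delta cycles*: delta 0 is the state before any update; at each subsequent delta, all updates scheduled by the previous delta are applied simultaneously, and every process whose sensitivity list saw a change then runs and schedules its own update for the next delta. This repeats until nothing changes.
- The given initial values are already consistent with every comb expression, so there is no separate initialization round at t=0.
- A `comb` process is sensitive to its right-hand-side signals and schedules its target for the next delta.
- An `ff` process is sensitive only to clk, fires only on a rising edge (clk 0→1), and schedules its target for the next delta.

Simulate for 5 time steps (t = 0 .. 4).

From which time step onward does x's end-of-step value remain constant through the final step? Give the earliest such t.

2

t=0 Δ0: p=1 q=0 r=0 x=0 v=1 clk=0 u=0
  Δ1: clk:0→1
  Δ2: p:1→0
  Δ3: v:1→0
  Δ4: r:0→1
  Δ5: q:0→1
  (5Δ to stable)
t=1 Δ0: p=0 q=1 r=1 x=0 v=0 clk=1 u=0
  Δ1: clk:1→0
  (1Δ to stable)
t=2 Δ0: p=0 q=1 r=1 x=0 v=0 clk=0 u=0
  Δ1: clk:0→1
  Δ2: p:0→1, x:0→1
  Δ3: v:0→1
  Δ4: r:1→0
  Δ5: q:1→0
  (5Δ to stable)
t=3 Δ0: p=1 q=0 r=0 x=1 v=1 clk=1 u=0
  Δ1: clk:1→0
  (1Δ to stable)
t=4 Δ0: p=1 q=0 r=0 x=1 v=1 clk=0 u=0
  Δ1: clk:0→1
  Δ2: p:1→0
  Δ3: v:1→0
  Δ4: r:0→1
  Δ5: q:0→1
  (5Δ to stable)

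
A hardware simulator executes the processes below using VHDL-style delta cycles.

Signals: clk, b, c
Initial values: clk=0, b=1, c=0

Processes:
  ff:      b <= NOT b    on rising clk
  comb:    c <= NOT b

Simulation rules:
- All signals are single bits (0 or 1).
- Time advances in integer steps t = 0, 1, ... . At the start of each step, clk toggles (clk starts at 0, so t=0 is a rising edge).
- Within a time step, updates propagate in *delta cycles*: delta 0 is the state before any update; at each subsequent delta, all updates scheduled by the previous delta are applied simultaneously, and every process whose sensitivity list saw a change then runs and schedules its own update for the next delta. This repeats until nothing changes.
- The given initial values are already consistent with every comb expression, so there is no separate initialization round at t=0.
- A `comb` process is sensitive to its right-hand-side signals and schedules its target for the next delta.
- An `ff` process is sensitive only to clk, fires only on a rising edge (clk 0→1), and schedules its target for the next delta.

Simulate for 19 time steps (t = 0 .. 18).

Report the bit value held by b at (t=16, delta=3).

0

[bits: b,c,clk]
t=0: Δ0=100 Δ1=101 Δ2=001 Δ3=011 | 3Δ
t=1: Δ0=011 Δ1=010 | 1Δ
t=2: Δ0=010 Δ1=011 Δ2=111 Δ3=101 | 3Δ
t=3: Δ0=101 Δ1=100 | 1Δ
t=4: Δ0=100 Δ1=101 Δ2=001 Δ3=011 | 3Δ
t=5: Δ0=011 Δ1=010 | 1Δ
t=6: Δ0=010 Δ1=011 Δ2=111 Δ3=101 | 3Δ
t=7: Δ0=101 Δ1=100 | 1Δ
t=8: Δ0=100 Δ1=101 Δ2=001 Δ3=011 | 3Δ
t=9: Δ0=011 Δ1=010 | 1Δ
t=10: Δ0=010 Δ1=011 Δ2=111 Δ3=101 | 3Δ
t=11: Δ0=101 Δ1=100 | 1Δ
t=12: Δ0=100 Δ1=101 Δ2=001 Δ3=011 | 3Δ
t=13: Δ0=011 Δ1=010 | 1Δ
t=14: Δ0=010 Δ1=011 Δ2=111 Δ3=101 | 3Δ
t=15: Δ0=101 Δ1=100 | 1Δ
t=16: Δ0=100 Δ1=101 Δ2=001 Δ3=011 | 3Δ
t=17: Δ0=011 Δ1=010 | 1Δ
t=18: Δ0=010 Δ1=011 Δ2=111 Δ3=101 | 3Δ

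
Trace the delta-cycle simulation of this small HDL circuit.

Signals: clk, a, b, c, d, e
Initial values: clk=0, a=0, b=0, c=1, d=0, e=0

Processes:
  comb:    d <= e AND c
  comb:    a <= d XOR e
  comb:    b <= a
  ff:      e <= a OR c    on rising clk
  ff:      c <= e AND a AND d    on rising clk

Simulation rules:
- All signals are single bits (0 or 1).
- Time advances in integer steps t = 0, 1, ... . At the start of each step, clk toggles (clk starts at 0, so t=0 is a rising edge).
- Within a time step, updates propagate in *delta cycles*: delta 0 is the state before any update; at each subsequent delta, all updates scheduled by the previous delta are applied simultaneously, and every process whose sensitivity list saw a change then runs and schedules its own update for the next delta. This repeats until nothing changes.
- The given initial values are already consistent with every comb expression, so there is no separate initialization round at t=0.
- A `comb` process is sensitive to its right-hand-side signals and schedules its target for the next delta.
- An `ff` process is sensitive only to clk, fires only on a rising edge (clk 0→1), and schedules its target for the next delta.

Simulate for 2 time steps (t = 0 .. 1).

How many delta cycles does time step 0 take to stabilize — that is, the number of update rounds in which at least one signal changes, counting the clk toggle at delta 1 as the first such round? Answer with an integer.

4

[bits: d,a,clk,e,c,b]
t=0: Δ0=000010 Δ1=001010 Δ2=001100 Δ3=011100 Δ4=011101 | 4Δ
t=1: Δ0=011101 Δ1=010101 | 1Δ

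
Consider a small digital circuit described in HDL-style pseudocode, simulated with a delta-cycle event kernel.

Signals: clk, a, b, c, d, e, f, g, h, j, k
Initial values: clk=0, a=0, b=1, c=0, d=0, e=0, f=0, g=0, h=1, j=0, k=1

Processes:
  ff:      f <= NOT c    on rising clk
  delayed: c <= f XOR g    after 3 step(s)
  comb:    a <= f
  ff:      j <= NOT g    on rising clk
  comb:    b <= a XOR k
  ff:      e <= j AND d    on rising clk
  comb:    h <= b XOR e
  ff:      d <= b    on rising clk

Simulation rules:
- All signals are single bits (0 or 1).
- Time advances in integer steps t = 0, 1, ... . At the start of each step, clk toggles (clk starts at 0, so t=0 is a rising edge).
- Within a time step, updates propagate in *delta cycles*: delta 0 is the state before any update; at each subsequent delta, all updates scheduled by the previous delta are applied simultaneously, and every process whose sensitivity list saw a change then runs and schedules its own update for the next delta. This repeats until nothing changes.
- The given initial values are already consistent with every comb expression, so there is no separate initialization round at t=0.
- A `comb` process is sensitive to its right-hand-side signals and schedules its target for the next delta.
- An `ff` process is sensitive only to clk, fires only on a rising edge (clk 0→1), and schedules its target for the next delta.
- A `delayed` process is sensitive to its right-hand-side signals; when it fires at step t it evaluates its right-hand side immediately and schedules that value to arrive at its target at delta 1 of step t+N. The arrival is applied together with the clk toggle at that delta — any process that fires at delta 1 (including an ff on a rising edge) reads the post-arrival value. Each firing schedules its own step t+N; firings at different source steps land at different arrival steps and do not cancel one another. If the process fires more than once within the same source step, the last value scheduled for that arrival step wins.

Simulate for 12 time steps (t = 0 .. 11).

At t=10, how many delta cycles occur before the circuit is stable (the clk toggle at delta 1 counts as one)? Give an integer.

[bits: j,k,c,e,clk,g,f,a,b,d,h]
t=0: Δ0=01000000101 Δ1=01001000101 Δ2=11001010111 Δ3=11001011111 Δ4=11001011011 Δ5=11001011010 | 5Δ
t=1: Δ0=11001011010 Δ1=11000011010 | 1Δ
t=2: Δ0=11000011010 Δ1=11001011010 Δ2=11011011000 Δ3=11011011001 | 3Δ
t=3: Δ0=11011011001 Δ1=11110011001 | 1Δ
t=4: Δ0=11110011001 Δ1=11111011001 Δ2=11101001001 Δ3=11101000000 Δ4=11101000100 Δ5=11101000101 | 5Δ
t=5: Δ0=11101000101 Δ1=11100000101 | 1Δ
t=6: Δ0=11100000101 Δ1=11101000101 Δ2=11101000111 | 2Δ
t=7: Δ0=11101000111 Δ1=11000000111 | 1Δ
t=8: Δ0=11000000111 Δ1=11001000111 Δ2=11011010111 Δ3=11011011110 Δ4=11011011010 Δ5=11011011011 | 5Δ
t=9: Δ0=11011011011 Δ1=11010011011 | 1Δ
t=10: Δ0=11010011011 Δ1=11011011011 Δ2=11011011001 | 2Δ
t=11: Δ0=11011011001 Δ1=11110011001 | 1Δ

2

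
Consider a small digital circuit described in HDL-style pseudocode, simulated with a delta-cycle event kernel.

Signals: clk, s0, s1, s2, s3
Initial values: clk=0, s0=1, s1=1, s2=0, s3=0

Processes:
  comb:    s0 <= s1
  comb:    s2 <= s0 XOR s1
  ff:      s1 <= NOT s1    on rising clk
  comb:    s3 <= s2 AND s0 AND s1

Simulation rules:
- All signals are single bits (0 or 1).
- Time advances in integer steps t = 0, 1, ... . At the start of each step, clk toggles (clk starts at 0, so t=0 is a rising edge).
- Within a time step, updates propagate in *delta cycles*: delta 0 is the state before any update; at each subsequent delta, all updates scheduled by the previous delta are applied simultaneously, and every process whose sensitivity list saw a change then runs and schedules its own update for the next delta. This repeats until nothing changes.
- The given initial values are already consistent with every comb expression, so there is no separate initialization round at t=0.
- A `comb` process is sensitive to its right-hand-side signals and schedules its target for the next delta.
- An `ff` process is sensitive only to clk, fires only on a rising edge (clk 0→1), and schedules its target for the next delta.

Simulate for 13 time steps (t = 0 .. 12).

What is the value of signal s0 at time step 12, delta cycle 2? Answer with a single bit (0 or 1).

1

t0.Δ0 s2=0 s3=0 clk=0 s0=1 s1=1
t0.Δ1 s2=0 s3=0 clk=1 s0=1 s1=1
t0.Δ2 s2=0 s3=0 clk=1 s0=1 s1=0
t0.Δ3 s2=1 s3=0 clk=1 s0=0 s1=0
t0.Δ4 s2=0 s3=0 clk=1 s0=0 s1=0
t1.Δ0 s2=0 s3=0 clk=1 s0=0 s1=0
t1.Δ1 s2=0 s3=0 clk=0 s0=0 s1=0
t2.Δ0 s2=0 s3=0 clk=0 s0=0 s1=0
t2.Δ1 s2=0 s3=0 clk=1 s0=0 s1=0
t2.Δ2 s2=0 s3=0 clk=1 s0=0 s1=1
t2.Δ3 s2=1 s3=0 clk=1 s0=1 s1=1
t2.Δ4 s2=0 s3=1 clk=1 s0=1 s1=1
t2.Δ5 s2=0 s3=0 clk=1 s0=1 s1=1
t3.Δ0 s2=0 s3=0 clk=1 s0=1 s1=1
t3.Δ1 s2=0 s3=0 clk=0 s0=1 s1=1
t4.Δ0 s2=0 s3=0 clk=0 s0=1 s1=1
t4.Δ1 s2=0 s3=0 clk=1 s0=1 s1=1
t4.Δ2 s2=0 s3=0 clk=1 s0=1 s1=0
t4.Δ3 s2=1 s3=0 clk=1 s0=0 s1=0
t4.Δ4 s2=0 s3=0 clk=1 s0=0 s1=0
t5.Δ0 s2=0 s3=0 clk=1 s0=0 s1=0
t5.Δ1 s2=0 s3=0 clk=0 s0=0 s1=0
t6.Δ0 s2=0 s3=0 clk=0 s0=0 s1=0
t6.Δ1 s2=0 s3=0 clk=1 s0=0 s1=0
t6.Δ2 s2=0 s3=0 clk=1 s0=0 s1=1
t6.Δ3 s2=1 s3=0 clk=1 s0=1 s1=1
t6.Δ4 s2=0 s3=1 clk=1 s0=1 s1=1
t6.Δ5 s2=0 s3=0 clk=1 s0=1 s1=1
t7.Δ0 s2=0 s3=0 clk=1 s0=1 s1=1
t7.Δ1 s2=0 s3=0 clk=0 s0=1 s1=1
t8.Δ0 s2=0 s3=0 clk=0 s0=1 s1=1
t8.Δ1 s2=0 s3=0 clk=1 s0=1 s1=1
t8.Δ2 s2=0 s3=0 clk=1 s0=1 s1=0
t8.Δ3 s2=1 s3=0 clk=1 s0=0 s1=0
t8.Δ4 s2=0 s3=0 clk=1 s0=0 s1=0
t9.Δ0 s2=0 s3=0 clk=1 s0=0 s1=0
t9.Δ1 s2=0 s3=0 clk=0 s0=0 s1=0
t10.Δ0 s2=0 s3=0 clk=0 s0=0 s1=0
t10.Δ1 s2=0 s3=0 clk=1 s0=0 s1=0
t10.Δ2 s2=0 s3=0 clk=1 s0=0 s1=1
t10.Δ3 s2=1 s3=0 clk=1 s0=1 s1=1
t10.Δ4 s2=0 s3=1 clk=1 s0=1 s1=1
t10.Δ5 s2=0 s3=0 clk=1 s0=1 s1=1
t11.Δ0 s2=0 s3=0 clk=1 s0=1 s1=1
t11.Δ1 s2=0 s3=0 clk=0 s0=1 s1=1
t12.Δ0 s2=0 s3=0 clk=0 s0=1 s1=1
t12.Δ1 s2=0 s3=0 clk=1 s0=1 s1=1
t12.Δ2 s2=0 s3=0 clk=1 s0=1 s1=0
t12.Δ3 s2=1 s3=0 clk=1 s0=0 s1=0
t12.Δ4 s2=0 s3=0 clk=1 s0=0 s1=0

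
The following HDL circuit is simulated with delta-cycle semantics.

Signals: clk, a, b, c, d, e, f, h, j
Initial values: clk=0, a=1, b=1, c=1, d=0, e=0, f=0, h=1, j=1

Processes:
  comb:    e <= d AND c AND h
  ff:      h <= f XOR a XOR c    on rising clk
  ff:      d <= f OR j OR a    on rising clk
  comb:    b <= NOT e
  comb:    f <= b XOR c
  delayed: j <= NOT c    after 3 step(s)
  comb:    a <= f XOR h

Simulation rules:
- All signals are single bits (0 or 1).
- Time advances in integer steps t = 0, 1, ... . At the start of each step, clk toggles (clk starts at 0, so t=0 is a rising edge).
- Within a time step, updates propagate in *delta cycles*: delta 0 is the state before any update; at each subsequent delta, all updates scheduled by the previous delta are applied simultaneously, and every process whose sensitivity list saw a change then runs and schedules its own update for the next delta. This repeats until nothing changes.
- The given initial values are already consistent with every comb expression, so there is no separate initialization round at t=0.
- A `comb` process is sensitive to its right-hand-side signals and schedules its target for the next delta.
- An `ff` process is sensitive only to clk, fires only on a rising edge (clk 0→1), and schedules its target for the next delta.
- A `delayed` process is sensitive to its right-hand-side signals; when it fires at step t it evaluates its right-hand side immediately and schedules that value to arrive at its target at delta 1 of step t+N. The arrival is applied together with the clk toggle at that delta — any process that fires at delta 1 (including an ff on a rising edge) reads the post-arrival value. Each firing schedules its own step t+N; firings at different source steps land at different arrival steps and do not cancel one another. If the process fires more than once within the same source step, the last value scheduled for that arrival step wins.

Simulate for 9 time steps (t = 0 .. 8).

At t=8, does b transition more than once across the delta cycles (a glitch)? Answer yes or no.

t=0 Δ0: d=0 c=1 j=1 clk=0 h=1 f=0 b=1 a=1 e=0
  Δ1: clk:0→1
  Δ2: d:0→1, h:1→0
  Δ3: a:1→0
  (3Δ to stable)
t=1 Δ0: d=1 c=1 j=1 clk=1 h=0 f=0 b=1 a=0 e=0
  Δ1: clk:1→0
  (1Δ to stable)
t=2 Δ0: d=1 c=1 j=1 clk=0 h=0 f=0 b=1 a=0 e=0
  Δ1: clk:0→1
  Δ2: h:0→1
  Δ3: a:0→1, e:0→1
  Δ4: b:1→0
  Δ5: f:0→1
  Δ6: a:1→0
  (6Δ to stable)
t=3 Δ0: d=1 c=1 j=1 clk=1 h=1 f=1 b=0 a=0 e=1
  Δ1: clk:1→0
  (1Δ to stable)
t=4 Δ0: d=1 c=1 j=1 clk=0 h=1 f=1 b=0 a=0 e=1
  Δ1: clk:0→1
  Δ2: h:1→0
  Δ3: a:0→1, e:1→0
  Δ4: b:0→1
  Δ5: f:1→0
  Δ6: a:1→0
  (6Δ to stable)
t=5 Δ0: d=1 c=1 j=1 clk=1 h=0 f=0 b=1 a=0 e=0
  Δ1: clk:1→0
  (1Δ to stable)
t=6 Δ0: d=1 c=1 j=1 clk=0 h=0 f=0 b=1 a=0 e=0
  Δ1: clk:0→1
  Δ2: h:0→1
  Δ3: a:0→1, e:0→1
  Δ4: b:1→0
  Δ5: f:0→1
  Δ6: a:1→0
  (6Δ to stable)
t=7 Δ0: d=1 c=1 j=1 clk=1 h=1 f=1 b=0 a=0 e=1
  Δ1: clk:1→0
  (1Δ to stable)
t=8 Δ0: d=1 c=1 j=1 clk=0 h=1 f=1 b=0 a=0 e=1
  Δ1: clk:0→1
  Δ2: h:1→0
  Δ3: a:0→1, e:1→0
  Δ4: b:0→1
  Δ5: f:1→0
  Δ6: a:1→0
  (6Δ to stable)

no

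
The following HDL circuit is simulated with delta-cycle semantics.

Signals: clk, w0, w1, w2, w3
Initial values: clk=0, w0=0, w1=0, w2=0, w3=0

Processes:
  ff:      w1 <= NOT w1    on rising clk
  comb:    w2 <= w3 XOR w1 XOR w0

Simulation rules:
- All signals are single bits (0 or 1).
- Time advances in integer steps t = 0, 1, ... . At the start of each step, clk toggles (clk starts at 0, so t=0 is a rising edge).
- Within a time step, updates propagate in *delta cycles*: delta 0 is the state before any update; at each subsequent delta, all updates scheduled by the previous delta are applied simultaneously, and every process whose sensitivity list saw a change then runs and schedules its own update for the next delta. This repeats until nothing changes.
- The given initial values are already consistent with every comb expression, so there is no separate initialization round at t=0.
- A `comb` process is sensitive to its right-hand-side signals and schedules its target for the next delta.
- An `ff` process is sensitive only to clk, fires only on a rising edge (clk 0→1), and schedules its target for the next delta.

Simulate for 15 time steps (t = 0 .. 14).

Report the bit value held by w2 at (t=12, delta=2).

0

t=0 Δ0: w3=0 w2=0 clk=0 w0=0 w1=0
  Δ1: clk:0→1
  Δ2: w1:0→1
  Δ3: w2:0→1
  (3Δ to stable)
t=1 Δ0: w3=0 w2=1 clk=1 w0=0 w1=1
  Δ1: clk:1→0
  (1Δ to stable)
t=2 Δ0: w3=0 w2=1 clk=0 w0=0 w1=1
  Δ1: clk:0→1
  Δ2: w1:1→0
  Δ3: w2:1→0
  (3Δ to stable)
t=3 Δ0: w3=0 w2=0 clk=1 w0=0 w1=0
  Δ1: clk:1→0
  (1Δ to stable)
t=4 Δ0: w3=0 w2=0 clk=0 w0=0 w1=0
  Δ1: clk:0→1
  Δ2: w1:0→1
  Δ3: w2:0→1
  (3Δ to stable)
t=5 Δ0: w3=0 w2=1 clk=1 w0=0 w1=1
  Δ1: clk:1→0
  (1Δ to stable)
t=6 Δ0: w3=0 w2=1 clk=0 w0=0 w1=1
  Δ1: clk:0→1
  Δ2: w1:1→0
  Δ3: w2:1→0
  (3Δ to stable)
t=7 Δ0: w3=0 w2=0 clk=1 w0=0 w1=0
  Δ1: clk:1→0
  (1Δ to stable)
t=8 Δ0: w3=0 w2=0 clk=0 w0=0 w1=0
  Δ1: clk:0→1
  Δ2: w1:0→1
  Δ3: w2:0→1
  (3Δ to stable)
t=9 Δ0: w3=0 w2=1 clk=1 w0=0 w1=1
  Δ1: clk:1→0
  (1Δ to stable)
t=10 Δ0: w3=0 w2=1 clk=0 w0=0 w1=1
  Δ1: clk:0→1
  Δ2: w1:1→0
  Δ3: w2:1→0
  (3Δ to stable)
t=11 Δ0: w3=0 w2=0 clk=1 w0=0 w1=0
  Δ1: clk:1→0
  (1Δ to stable)
t=12 Δ0: w3=0 w2=0 clk=0 w0=0 w1=0
  Δ1: clk:0→1
  Δ2: w1:0→1
  Δ3: w2:0→1
  (3Δ to stable)
t=13 Δ0: w3=0 w2=1 clk=1 w0=0 w1=1
  Δ1: clk:1→0
  (1Δ to stable)
t=14 Δ0: w3=0 w2=1 clk=0 w0=0 w1=1
  Δ1: clk:0→1
  Δ2: w1:1→0
  Δ3: w2:1→0
  (3Δ to stable)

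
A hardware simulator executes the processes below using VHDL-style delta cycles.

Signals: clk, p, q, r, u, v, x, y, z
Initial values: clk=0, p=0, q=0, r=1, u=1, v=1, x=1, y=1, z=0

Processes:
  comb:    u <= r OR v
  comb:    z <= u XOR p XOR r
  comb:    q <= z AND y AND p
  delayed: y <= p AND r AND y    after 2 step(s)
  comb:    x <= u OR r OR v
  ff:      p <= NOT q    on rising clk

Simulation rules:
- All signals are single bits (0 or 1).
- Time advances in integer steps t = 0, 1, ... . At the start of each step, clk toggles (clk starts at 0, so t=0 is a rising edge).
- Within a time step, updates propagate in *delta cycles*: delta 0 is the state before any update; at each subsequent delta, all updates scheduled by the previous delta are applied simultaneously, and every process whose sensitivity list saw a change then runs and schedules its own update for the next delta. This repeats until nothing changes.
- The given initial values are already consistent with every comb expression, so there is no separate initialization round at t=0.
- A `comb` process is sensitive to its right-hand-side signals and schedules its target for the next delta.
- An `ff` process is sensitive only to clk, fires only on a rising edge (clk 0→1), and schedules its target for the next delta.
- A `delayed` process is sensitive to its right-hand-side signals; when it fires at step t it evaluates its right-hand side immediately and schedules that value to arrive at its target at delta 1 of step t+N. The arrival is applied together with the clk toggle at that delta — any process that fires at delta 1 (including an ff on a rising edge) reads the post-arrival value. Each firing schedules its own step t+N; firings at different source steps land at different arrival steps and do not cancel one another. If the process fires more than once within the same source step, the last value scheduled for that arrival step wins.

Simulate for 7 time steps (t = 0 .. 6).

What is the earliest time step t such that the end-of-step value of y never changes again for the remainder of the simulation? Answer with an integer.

t0.Δ0 r=1 q=0 x=1 y=1 v=1 z=0 clk=0 u=1 p=0
t0.Δ1 r=1 q=0 x=1 y=1 v=1 z=0 clk=1 u=1 p=0
t0.Δ2 r=1 q=0 x=1 y=1 v=1 z=0 clk=1 u=1 p=1
t0.Δ3 r=1 q=0 x=1 y=1 v=1 z=1 clk=1 u=1 p=1
t0.Δ4 r=1 q=1 x=1 y=1 v=1 z=1 clk=1 u=1 p=1
t1.Δ0 r=1 q=1 x=1 y=1 v=1 z=1 clk=1 u=1 p=1
t1.Δ1 r=1 q=1 x=1 y=1 v=1 z=1 clk=0 u=1 p=1
t2.Δ0 r=1 q=1 x=1 y=1 v=1 z=1 clk=0 u=1 p=1
t2.Δ1 r=1 q=1 x=1 y=1 v=1 z=1 clk=1 u=1 p=1
t2.Δ2 r=1 q=1 x=1 y=1 v=1 z=1 clk=1 u=1 p=0
t2.Δ3 r=1 q=0 x=1 y=1 v=1 z=0 clk=1 u=1 p=0
t3.Δ0 r=1 q=0 x=1 y=1 v=1 z=0 clk=1 u=1 p=0
t3.Δ1 r=1 q=0 x=1 y=1 v=1 z=0 clk=0 u=1 p=0
t4.Δ0 r=1 q=0 x=1 y=1 v=1 z=0 clk=0 u=1 p=0
t4.Δ1 r=1 q=0 x=1 y=0 v=1 z=0 clk=1 u=1 p=0
t4.Δ2 r=1 q=0 x=1 y=0 v=1 z=0 clk=1 u=1 p=1
t4.Δ3 r=1 q=0 x=1 y=0 v=1 z=1 clk=1 u=1 p=1
t5.Δ0 r=1 q=0 x=1 y=0 v=1 z=1 clk=1 u=1 p=1
t5.Δ1 r=1 q=0 x=1 y=0 v=1 z=1 clk=0 u=1 p=1
t6.Δ0 r=1 q=0 x=1 y=0 v=1 z=1 clk=0 u=1 p=1
t6.Δ1 r=1 q=0 x=1 y=0 v=1 z=1 clk=1 u=1 p=1

4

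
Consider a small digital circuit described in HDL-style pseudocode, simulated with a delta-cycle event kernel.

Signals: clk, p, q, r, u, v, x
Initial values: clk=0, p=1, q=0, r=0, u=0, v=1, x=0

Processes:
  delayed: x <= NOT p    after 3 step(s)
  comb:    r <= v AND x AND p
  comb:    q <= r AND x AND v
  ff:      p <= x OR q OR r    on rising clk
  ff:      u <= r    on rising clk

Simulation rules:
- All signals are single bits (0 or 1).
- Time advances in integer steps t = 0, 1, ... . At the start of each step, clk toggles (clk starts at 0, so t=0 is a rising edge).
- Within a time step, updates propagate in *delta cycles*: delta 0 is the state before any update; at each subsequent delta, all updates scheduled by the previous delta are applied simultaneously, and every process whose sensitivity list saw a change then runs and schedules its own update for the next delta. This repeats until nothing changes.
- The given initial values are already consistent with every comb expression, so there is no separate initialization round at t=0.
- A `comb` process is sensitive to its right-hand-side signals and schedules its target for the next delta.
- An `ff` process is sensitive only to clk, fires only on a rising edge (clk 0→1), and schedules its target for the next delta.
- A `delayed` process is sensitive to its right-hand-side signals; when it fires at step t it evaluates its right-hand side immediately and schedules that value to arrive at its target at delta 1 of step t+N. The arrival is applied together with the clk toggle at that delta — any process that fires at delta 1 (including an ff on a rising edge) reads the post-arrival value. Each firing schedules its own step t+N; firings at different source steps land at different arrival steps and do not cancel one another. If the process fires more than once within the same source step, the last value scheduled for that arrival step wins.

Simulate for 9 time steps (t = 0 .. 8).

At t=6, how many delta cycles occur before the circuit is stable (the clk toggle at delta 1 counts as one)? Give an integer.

2

t0.Δ0 v=1 x=0 clk=0 q=0 r=0 u=0 p=1
t0.Δ1 v=1 x=0 clk=1 q=0 r=0 u=0 p=1
t0.Δ2 v=1 x=0 clk=1 q=0 r=0 u=0 p=0
t1.Δ0 v=1 x=0 clk=1 q=0 r=0 u=0 p=0
t1.Δ1 v=1 x=0 clk=0 q=0 r=0 u=0 p=0
t2.Δ0 v=1 x=0 clk=0 q=0 r=0 u=0 p=0
t2.Δ1 v=1 x=0 clk=1 q=0 r=0 u=0 p=0
t3.Δ0 v=1 x=0 clk=1 q=0 r=0 u=0 p=0
t3.Δ1 v=1 x=1 clk=0 q=0 r=0 u=0 p=0
t4.Δ0 v=1 x=1 clk=0 q=0 r=0 u=0 p=0
t4.Δ1 v=1 x=1 clk=1 q=0 r=0 u=0 p=0
t4.Δ2 v=1 x=1 clk=1 q=0 r=0 u=0 p=1
t4.Δ3 v=1 x=1 clk=1 q=0 r=1 u=0 p=1
t4.Δ4 v=1 x=1 clk=1 q=1 r=1 u=0 p=1
t5.Δ0 v=1 x=1 clk=1 q=1 r=1 u=0 p=1
t5.Δ1 v=1 x=1 clk=0 q=1 r=1 u=0 p=1
t6.Δ0 v=1 x=1 clk=0 q=1 r=1 u=0 p=1
t6.Δ1 v=1 x=1 clk=1 q=1 r=1 u=0 p=1
t6.Δ2 v=1 x=1 clk=1 q=1 r=1 u=1 p=1
t7.Δ0 v=1 x=1 clk=1 q=1 r=1 u=1 p=1
t7.Δ1 v=1 x=0 clk=0 q=1 r=1 u=1 p=1
t7.Δ2 v=1 x=0 clk=0 q=0 r=0 u=1 p=1
t8.Δ0 v=1 x=0 clk=0 q=0 r=0 u=1 p=1
t8.Δ1 v=1 x=0 clk=1 q=0 r=0 u=1 p=1
t8.Δ2 v=1 x=0 clk=1 q=0 r=0 u=0 p=0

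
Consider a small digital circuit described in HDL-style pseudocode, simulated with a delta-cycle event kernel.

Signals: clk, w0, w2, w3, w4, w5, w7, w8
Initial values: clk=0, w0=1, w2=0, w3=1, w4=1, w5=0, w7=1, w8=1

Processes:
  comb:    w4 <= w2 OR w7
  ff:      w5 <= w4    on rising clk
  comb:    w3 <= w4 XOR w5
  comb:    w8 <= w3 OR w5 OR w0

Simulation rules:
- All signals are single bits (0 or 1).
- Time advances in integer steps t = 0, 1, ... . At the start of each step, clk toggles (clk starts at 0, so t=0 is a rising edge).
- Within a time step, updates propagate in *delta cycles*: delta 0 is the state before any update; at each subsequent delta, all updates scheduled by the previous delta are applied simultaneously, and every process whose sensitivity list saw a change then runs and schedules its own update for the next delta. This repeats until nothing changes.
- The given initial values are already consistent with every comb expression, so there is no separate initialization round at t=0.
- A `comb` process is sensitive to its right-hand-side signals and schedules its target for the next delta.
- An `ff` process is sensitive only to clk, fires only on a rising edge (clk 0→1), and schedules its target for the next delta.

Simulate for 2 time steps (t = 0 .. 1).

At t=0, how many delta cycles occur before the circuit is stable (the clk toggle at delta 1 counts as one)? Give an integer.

t=0 Δ0: w8=1 w7=1 clk=0 w3=1 w4=1 w5=0 w2=0 w0=1
  Δ1: clk:0→1
  Δ2: w5:0→1
  Δ3: w3:1→0
  (3Δ to stable)
t=1 Δ0: w8=1 w7=1 clk=1 w3=0 w4=1 w5=1 w2=0 w0=1
  Δ1: clk:1→0
  (1Δ to stable)

3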